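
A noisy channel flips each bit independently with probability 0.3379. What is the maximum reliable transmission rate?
0.0772 bits

For a binary symmetric channel (BSC) with error probability p:
Capacity C = 1 - H(p) bits per symbol

where H(p) = -p log₂(p) - (1-p) log₂(1-p) is the binary entropy function.

H(0.3379) = 0.9228 bits
C = 1 - 0.9228 = 0.0772 bits per symbol

This means we can reliably transmit up to 0.0772 bits of information per channel use.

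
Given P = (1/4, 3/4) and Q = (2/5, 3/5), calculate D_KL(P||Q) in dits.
0.0217 dits

KL divergence: D_KL(P||Q) = Σ p(x) log(p(x)/q(x))

Computing term by term:
  x=0: 1/4 × log_10[(1/4)/(2/5)] = 1/4 × -0.2041 = -0.0510
  x=1: 3/4 × log_10[(3/4)/(3/5)] = 3/4 × 0.0969 = 0.0727

D_KL(P||Q) = 0.0217 dits

Note: KL divergence is always non-negative and equals 0 iff P = Q.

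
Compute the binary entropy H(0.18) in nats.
0.4714 nats

The binary entropy function is:
H(p) = -p log(p) - (1-p) log(1-p)

H(0.18) = -0.18 × log_e(0.18) - 0.82 × log_e(0.82)
H(0.18) = 0.4714 nats

Note: Binary entropy is maximized at p=0.5 (H=1 bit) and minimized at p=0 or p=1 (H=0).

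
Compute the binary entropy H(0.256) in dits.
0.2470 dits

The binary entropy function is:
H(p) = -p log(p) - (1-p) log(1-p)

H(0.256) = -0.256 × log_10(0.256) - 0.744 × log_10(0.744)
H(0.256) = 0.2470 dits

Note: Binary entropy is maximized at p=0.5 (H=1 bit) and minimized at p=0 or p=1 (H=0).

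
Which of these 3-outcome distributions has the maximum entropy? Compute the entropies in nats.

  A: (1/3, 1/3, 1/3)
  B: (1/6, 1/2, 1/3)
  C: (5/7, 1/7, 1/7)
A

For a discrete distribution over n outcomes, entropy is maximized by the uniform distribution.

Computing entropies:
H(A) = 1.0986 nats
H(B) = 1.0114 nats
H(C) = 0.7963 nats

The uniform distribution (where all probabilities equal 1/3) achieves the maximum entropy of log_e(3) = 1.0986 nats.

Distribution A has the highest entropy.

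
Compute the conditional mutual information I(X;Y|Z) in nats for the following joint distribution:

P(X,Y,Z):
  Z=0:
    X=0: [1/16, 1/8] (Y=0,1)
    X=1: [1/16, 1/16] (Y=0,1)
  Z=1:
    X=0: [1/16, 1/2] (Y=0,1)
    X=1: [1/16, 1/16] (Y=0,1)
0.0474 nats

Conditional mutual information: I(X;Y|Z) = H(X|Z) + H(Y|Z) - H(X,Y|Z)

H(Z) = 0.6211
H(X,Z) = 1.1574 → H(X|Z) = 0.5363
H(Y,Z) = 1.1574 → H(Y|Z) = 0.5363
H(X,Y,Z) = 1.6462 → H(X,Y|Z) = 1.0251

I(X;Y|Z) = 0.5363 + 0.5363 - 1.0251 = 0.0474 nats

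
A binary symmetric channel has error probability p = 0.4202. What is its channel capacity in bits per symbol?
0.0185 bits

For a binary symmetric channel (BSC) with error probability p:
Capacity C = 1 - H(p) bits per symbol

where H(p) = -p log₂(p) - (1-p) log₂(1-p) is the binary entropy function.

H(0.4202) = 0.9815 bits
C = 1 - 0.9815 = 0.0185 bits per symbol

This means we can reliably transmit up to 0.0185 bits of information per channel use.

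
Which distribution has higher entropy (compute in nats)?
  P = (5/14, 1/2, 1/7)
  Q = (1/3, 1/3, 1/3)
Q

Computing entropies in nats:
H(P) = 0.9923
H(Q) = 1.0986

Distribution Q has higher entropy.

Intuition: The distribution closer to uniform (more spread out) has higher entropy.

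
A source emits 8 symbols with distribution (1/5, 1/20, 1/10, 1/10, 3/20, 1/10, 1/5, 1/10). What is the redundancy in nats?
0.0803 nats

Redundancy measures how far a source is from maximum entropy:
R = H_max - H(X)

Maximum entropy for 8 symbols: H_max = log_e(8) = 2.0794 nats
Actual entropy: H(X) = 1.9992 nats
Redundancy: R = 2.0794 - 1.9992 = 0.0803 nats

This redundancy represents potential for compression: the source could be compressed by 0.0803 nats per symbol.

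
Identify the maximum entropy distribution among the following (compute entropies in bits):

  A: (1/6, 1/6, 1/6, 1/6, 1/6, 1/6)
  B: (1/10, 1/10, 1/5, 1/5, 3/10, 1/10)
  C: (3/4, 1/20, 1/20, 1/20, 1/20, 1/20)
A

For a discrete distribution over n outcomes, entropy is maximized by the uniform distribution.

Computing entropies:
H(A) = 2.5850 bits
H(B) = 2.4464 bits
H(C) = 1.3918 bits

The uniform distribution (where all probabilities equal 1/6) achieves the maximum entropy of log_2(6) = 2.5850 bits.

Distribution A has the highest entropy.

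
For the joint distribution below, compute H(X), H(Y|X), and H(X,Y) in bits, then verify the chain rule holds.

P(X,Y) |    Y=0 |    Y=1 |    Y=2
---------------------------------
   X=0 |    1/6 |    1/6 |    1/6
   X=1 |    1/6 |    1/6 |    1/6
H(X,Y) = 2.5850, H(X) = 1.0000, H(Y|X) = 1.5850 (all in bits)

Chain rule: H(X,Y) = H(X) + H(Y|X)

Left side — joint entropy directly:
H(X,Y) = -Σ p(x,y) log p(x,y) = 2.5850 bits

Right side — compute H(Y|X) from the conditional distributions:
P(X) = (1/2, 1/2), so H(X) = 1.0000 bits
H(Y|X) = Σ_x P(X=x) · H(Y|X=x):
  P(Y|X=0) = (1/3, 1/3, 1/3), H(Y|X=0) = 1.5850, weight P(X=0) = 1/2
  P(Y|X=1) = (1/3, 1/3, 1/3), H(Y|X=1) = 1.5850, weight P(X=1) = 1/2
H(Y|X) = 1.5850 bits

H(X) + H(Y|X) = 1.0000 + 1.5850 = 2.5850 bits

Both sides equal 2.5850 bits. ✓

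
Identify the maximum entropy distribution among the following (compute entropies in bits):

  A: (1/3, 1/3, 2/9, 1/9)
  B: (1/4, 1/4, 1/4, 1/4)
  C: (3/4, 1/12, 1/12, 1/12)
B

For a discrete distribution over n outcomes, entropy is maximized by the uniform distribution.

Computing entropies:
H(A) = 1.8911 bits
H(B) = 2.0000 bits
H(C) = 1.2075 bits

The uniform distribution (where all probabilities equal 1/4) achieves the maximum entropy of log_2(4) = 2.0000 bits.

Distribution B has the highest entropy.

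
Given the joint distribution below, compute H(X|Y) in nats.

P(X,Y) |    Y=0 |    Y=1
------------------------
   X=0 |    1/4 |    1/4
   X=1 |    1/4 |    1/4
0.6931 nats

Using the chain rule: H(X|Y) = H(X,Y) - H(Y)

First, compute H(X,Y) = 1.3863 nats

Marginal P(Y) = (1/2, 1/2)
H(Y) = 0.6931 nats

H(X|Y) = H(X,Y) - H(Y) = 1.3863 - 0.6931 = 0.6931 nats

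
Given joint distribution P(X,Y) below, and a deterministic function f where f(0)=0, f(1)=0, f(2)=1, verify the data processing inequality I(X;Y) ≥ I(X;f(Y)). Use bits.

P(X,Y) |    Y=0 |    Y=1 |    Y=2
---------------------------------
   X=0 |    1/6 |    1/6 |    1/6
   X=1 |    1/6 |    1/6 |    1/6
I(X;Y) = 0.0000, I(X;f(Y)) = 0.0000, inequality holds: 0.0000 ≥ 0.0000

Data Processing Inequality: For any Markov chain X → Y → Z, we have I(X;Y) ≥ I(X;Z).

Here Z = f(Y) is a deterministic function of Y, forming X → Y → Z.

Original I(X;Y) = 0.0000 bits

After applying f:
P(X,Z) where Z=f(Y):
- P(X,Z=0) = P(X,Y=0) + P(X,Y=1)
- P(X,Z=1) = P(X,Y=2)

I(X;Z) = I(X;f(Y)) = 0.0000 bits

Verification: 0.0000 ≥ 0.0000 ✓

Information cannot be created by processing; the function f can only lose information about X.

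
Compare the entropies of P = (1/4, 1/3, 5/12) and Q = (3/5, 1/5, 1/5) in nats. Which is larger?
P

Computing entropies in nats:
H(P) = 1.0776
H(Q) = 0.9503

Distribution P has higher entropy.

Intuition: The distribution closer to uniform (more spread out) has higher entropy.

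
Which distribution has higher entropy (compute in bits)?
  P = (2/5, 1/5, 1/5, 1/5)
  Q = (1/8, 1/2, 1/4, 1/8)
P

Computing entropies in bits:
H(P) = 1.9219
H(Q) = 1.7500

Distribution P has higher entropy.

Intuition: The distribution closer to uniform (more spread out) has higher entropy.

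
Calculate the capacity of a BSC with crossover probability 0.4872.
0.0005 bits

For a binary symmetric channel (BSC) with error probability p:
Capacity C = 1 - H(p) bits per symbol

where H(p) = -p log₂(p) - (1-p) log₂(1-p) is the binary entropy function.

H(0.4872) = 0.9995 bits
C = 1 - 0.9995 = 0.0005 bits per symbol

This means we can reliably transmit up to 0.0005 bits of information per channel use.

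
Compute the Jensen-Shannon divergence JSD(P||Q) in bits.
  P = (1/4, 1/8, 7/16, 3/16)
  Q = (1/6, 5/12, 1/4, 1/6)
0.0849 bits

Jensen-Shannon divergence is:
JSD(P||Q) = 0.5 × D_KL(P||M) + 0.5 × D_KL(Q||M)
where M = 0.5 × (P + Q) is the mixture distribution.

M = 0.5 × (1/4, 1/8, 7/16, 3/16) + 0.5 × (1/6, 5/12, 1/4, 1/6) = (5/24, 0.270833, 11/32, 0.177083)

D_KL(P||M) = 0.0940 bits
D_KL(Q||M) = 0.0759 bits

JSD(P||Q) = 0.5 × 0.0940 + 0.5 × 0.0759 = 0.0849 bits

Unlike KL divergence, JSD is symmetric and bounded: 0 ≤ JSD ≤ log(2).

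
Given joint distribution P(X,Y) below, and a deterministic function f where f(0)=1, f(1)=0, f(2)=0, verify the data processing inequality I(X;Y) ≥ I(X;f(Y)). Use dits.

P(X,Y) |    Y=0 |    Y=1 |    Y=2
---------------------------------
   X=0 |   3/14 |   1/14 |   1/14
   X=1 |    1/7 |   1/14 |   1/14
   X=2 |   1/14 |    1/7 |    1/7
I(X;Y) = 0.0286, I(X;f(Y)) = 0.0286, inequality holds: 0.0286 ≥ 0.0286

Data Processing Inequality: For any Markov chain X → Y → Z, we have I(X;Y) ≥ I(X;Z).

Here Z = f(Y) is a deterministic function of Y, forming X → Y → Z.

Original I(X;Y) = 0.0286 dits

After applying f:
P(X,Z) where Z=f(Y):
- P(X,Z=0) = P(X,Y=1) + P(X,Y=2)
- P(X,Z=1) = P(X,Y=0)

I(X;Z) = I(X;f(Y)) = 0.0286 dits

Verification: 0.0286 ≥ 0.0286 ✓

Information cannot be created by processing; the function f can only lose information about X.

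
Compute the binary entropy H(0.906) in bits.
0.4497 bits

The binary entropy function is:
H(p) = -p log(p) - (1-p) log(1-p)

H(0.906) = -0.906 × log_2(0.906) - 0.094 × log_2(0.094)
H(0.906) = 0.4497 bits

Note: Binary entropy is maximized at p=0.5 (H=1 bit) and minimized at p=0 or p=1 (H=0).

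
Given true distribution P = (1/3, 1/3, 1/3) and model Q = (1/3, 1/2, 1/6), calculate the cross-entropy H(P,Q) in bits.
1.7233 bits

Cross-entropy: H(P,Q) = -Σ p(x) log q(x)

Alternatively: H(P,Q) = H(P) + D_KL(P||Q)
H(P) = 1.5850 bits
D_KL(P||Q) = 0.1383 bits

H(P,Q) = 1.5850 + 0.1383 = 1.7233 bits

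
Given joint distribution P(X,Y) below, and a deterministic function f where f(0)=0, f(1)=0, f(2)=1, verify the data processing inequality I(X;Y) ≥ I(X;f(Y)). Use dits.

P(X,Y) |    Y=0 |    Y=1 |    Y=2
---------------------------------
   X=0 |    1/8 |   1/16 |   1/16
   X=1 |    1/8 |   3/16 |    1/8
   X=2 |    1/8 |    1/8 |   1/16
I(X;Y) = 0.0089, I(X;f(Y)) = 0.0016, inequality holds: 0.0089 ≥ 0.0016

Data Processing Inequality: For any Markov chain X → Y → Z, we have I(X;Y) ≥ I(X;Z).

Here Z = f(Y) is a deterministic function of Y, forming X → Y → Z.

Original I(X;Y) = 0.0089 dits

After applying f:
P(X,Z) where Z=f(Y):
- P(X,Z=0) = P(X,Y=0) + P(X,Y=1)
- P(X,Z=1) = P(X,Y=2)

I(X;Z) = I(X;f(Y)) = 0.0016 dits

Verification: 0.0089 ≥ 0.0016 ✓

Information cannot be created by processing; the function f can only lose information about X.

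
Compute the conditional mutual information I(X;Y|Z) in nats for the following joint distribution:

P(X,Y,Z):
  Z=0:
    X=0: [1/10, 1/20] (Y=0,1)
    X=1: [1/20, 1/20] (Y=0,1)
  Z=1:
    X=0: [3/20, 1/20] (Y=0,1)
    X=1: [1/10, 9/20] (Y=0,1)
0.1076 nats

Conditional mutual information: I(X;Y|Z) = H(X|Z) + H(Y|Z) - H(X,Y|Z)

H(Z) = 0.5623
H(X,Z) = 1.1655 → H(X|Z) = 0.6032
H(Y,Z) = 1.2080 → H(Y|Z) = 0.6456
H(X,Y,Z) = 1.7036 → H(X,Y|Z) = 1.1412

I(X;Y|Z) = 0.6032 + 0.6456 - 1.1412 = 0.1076 nats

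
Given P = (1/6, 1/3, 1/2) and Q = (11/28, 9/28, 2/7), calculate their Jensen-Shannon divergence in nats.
0.0384 nats

Jensen-Shannon divergence is:
JSD(P||Q) = 0.5 × D_KL(P||M) + 0.5 × D_KL(Q||M)
where M = 0.5 × (P + Q) is the mixture distribution.

M = 0.5 × (1/6, 1/3, 1/2) + 0.5 × (11/28, 9/28, 2/7) = (0.279762, 0.327381, 11/28)

D_KL(P||M) = 0.0403 nats
D_KL(Q||M) = 0.0365 nats

JSD(P||Q) = 0.5 × 0.0403 + 0.5 × 0.0365 = 0.0384 nats

Unlike KL divergence, JSD is symmetric and bounded: 0 ≤ JSD ≤ log(2).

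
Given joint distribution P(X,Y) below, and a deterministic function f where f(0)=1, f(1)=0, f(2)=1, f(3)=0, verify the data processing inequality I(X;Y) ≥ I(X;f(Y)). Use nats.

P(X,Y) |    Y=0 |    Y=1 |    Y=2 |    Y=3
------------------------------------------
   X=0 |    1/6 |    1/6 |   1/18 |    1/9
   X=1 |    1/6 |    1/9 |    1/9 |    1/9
I(X;Y) = 0.0150, I(X;f(Y)) = 0.0062, inequality holds: 0.0150 ≥ 0.0062

Data Processing Inequality: For any Markov chain X → Y → Z, we have I(X;Y) ≥ I(X;Z).

Here Z = f(Y) is a deterministic function of Y, forming X → Y → Z.

Original I(X;Y) = 0.0150 nats

After applying f:
P(X,Z) where Z=f(Y):
- P(X,Z=0) = P(X,Y=1) + P(X,Y=3)
- P(X,Z=1) = P(X,Y=0) + P(X,Y=2)

I(X;Z) = I(X;f(Y)) = 0.0062 nats

Verification: 0.0150 ≥ 0.0062 ✓

Information cannot be created by processing; the function f can only lose information about X.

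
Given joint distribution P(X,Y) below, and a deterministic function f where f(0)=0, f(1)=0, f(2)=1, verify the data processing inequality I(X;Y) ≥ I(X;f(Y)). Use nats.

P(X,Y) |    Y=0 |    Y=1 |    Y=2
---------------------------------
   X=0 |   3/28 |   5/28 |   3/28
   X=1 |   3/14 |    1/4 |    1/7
I(X;Y) = 0.0036, I(X;f(Y)) = 0.0009, inequality holds: 0.0036 ≥ 0.0009

Data Processing Inequality: For any Markov chain X → Y → Z, we have I(X;Y) ≥ I(X;Z).

Here Z = f(Y) is a deterministic function of Y, forming X → Y → Z.

Original I(X;Y) = 0.0036 nats

After applying f:
P(X,Z) where Z=f(Y):
- P(X,Z=0) = P(X,Y=0) + P(X,Y=1)
- P(X,Z=1) = P(X,Y=2)

I(X;Z) = I(X;f(Y)) = 0.0009 nats

Verification: 0.0036 ≥ 0.0009 ✓

Information cannot be created by processing; the function f can only lose information about X.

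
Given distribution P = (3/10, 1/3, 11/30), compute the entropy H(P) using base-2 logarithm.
1.5801 bits

Shannon entropy is H(X) = -Σ p(x) log p(x).

For P = (3/10, 1/3, 11/30):
H = -3/10 × log_2(3/10) -1/3 × log_2(1/3) -11/30 × log_2(11/30)
H = 1.5801 bits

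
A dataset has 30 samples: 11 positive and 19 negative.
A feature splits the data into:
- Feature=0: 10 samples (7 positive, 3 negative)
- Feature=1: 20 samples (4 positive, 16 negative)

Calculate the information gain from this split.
0.1730 bits

Information Gain = H(Y) - H(Y|Feature)

Before split:
P(positive) = 11/30 = 0.3667
H(Y) = 0.9481 bits

After split:
Feature=0: H = 0.8813 bits (weight = 10/30)
Feature=1: H = 0.7219 bits (weight = 20/30)
H(Y|Feature) = (10/30)×0.8813 + (20/30)×0.7219 = 0.7750 bits

Information Gain = 0.9481 - 0.7750 = 0.1730 bits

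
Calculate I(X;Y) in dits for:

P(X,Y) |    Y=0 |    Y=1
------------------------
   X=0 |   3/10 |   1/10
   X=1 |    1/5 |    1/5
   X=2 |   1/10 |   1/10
0.0140 dits

Mutual information: I(X;Y) = H(X) + H(Y) - H(X,Y)

Marginals:
P(X) = (2/5, 2/5, 1/5), H(X) = 0.4581 dits
P(Y) = (3/5, 2/5), H(Y) = 0.2923 dits

Joint entropy: H(X,Y) = 0.7365 dits

I(X;Y) = 0.4581 + 0.2923 - 0.7365 = 0.0140 dits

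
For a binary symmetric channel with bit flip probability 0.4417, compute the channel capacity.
0.0098 bits

For a binary symmetric channel (BSC) with error probability p:
Capacity C = 1 - H(p) bits per symbol

where H(p) = -p log₂(p) - (1-p) log₂(1-p) is the binary entropy function.

H(0.4417) = 0.9902 bits
C = 1 - 0.9902 = 0.0098 bits per symbol

This means we can reliably transmit up to 0.0098 bits of information per channel use.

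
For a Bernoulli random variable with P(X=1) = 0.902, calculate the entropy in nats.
0.3207 nats

The binary entropy function is:
H(p) = -p log(p) - (1-p) log(1-p)

H(0.902) = -0.902 × log_e(0.902) - 0.098 × log_e(0.098)
H(0.902) = 0.3207 nats

Note: Binary entropy is maximized at p=0.5 (H=1 bit) and minimized at p=0 or p=1 (H=0).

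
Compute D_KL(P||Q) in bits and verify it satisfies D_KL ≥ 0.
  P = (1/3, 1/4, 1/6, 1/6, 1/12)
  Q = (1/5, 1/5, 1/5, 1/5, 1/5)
0.1332 bits

KL divergence satisfies the Gibbs inequality: D_KL(P||Q) ≥ 0 for all distributions P, Q.

D_KL(P||Q) = Σ p(x) log(p(x)/q(x))
Term by term:
  x=0: 1/3 × log_2[(1/3)/(1/5)] = 0.2457
  x=1: 1/4 × log_2[(1/4)/(1/5)] = 0.0805
  x=2: 1/6 × log_2[(1/6)/(1/5)] = -0.0438
  x=3: 1/6 × log_2[(1/6)/(1/5)] = -0.0438
  x=4: 1/12 × log_2[(1/12)/(1/5)] = -0.1053
D_KL(P||Q) = 0.1332 bits

D_KL(P||Q) = 0.1332 ≥ 0 ✓

This non-negativity is a fundamental property: relative entropy cannot be negative because it measures how different Q is from P.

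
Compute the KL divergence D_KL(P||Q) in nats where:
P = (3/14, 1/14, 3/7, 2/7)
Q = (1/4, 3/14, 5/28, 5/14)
0.1999 nats

KL divergence: D_KL(P||Q) = Σ p(x) log(p(x)/q(x))

Computing term by term:
  x=0: 3/14 × log_e[(3/14)/(1/4)] = 3/14 × -0.1542 = -0.0330
  x=1: 1/14 × log_e[(1/14)/(3/14)] = 1/14 × -1.0986 = -0.0785
  x=2: 3/7 × log_e[(3/7)/(5/28)] = 3/7 × 0.8755 = 0.3752
  x=3: 2/7 × log_e[(2/7)/(5/14)] = 2/7 × -0.2231 = -0.0638

D_KL(P||Q) = 0.1999 nats

Note: KL divergence is always non-negative and equals 0 iff P = Q.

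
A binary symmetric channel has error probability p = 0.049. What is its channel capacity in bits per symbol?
0.7179 bits

For a binary symmetric channel (BSC) with error probability p:
Capacity C = 1 - H(p) bits per symbol

where H(p) = -p log₂(p) - (1-p) log₂(1-p) is the binary entropy function.

H(0.049) = 0.2821 bits
C = 1 - 0.2821 = 0.7179 bits per symbol

This means we can reliably transmit up to 0.7179 bits of information per channel use.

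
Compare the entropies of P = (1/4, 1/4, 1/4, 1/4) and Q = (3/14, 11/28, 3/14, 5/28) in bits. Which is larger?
P

Computing entropies in bits:
H(P) = 2.0000
H(Q) = 1.9258

Distribution P has higher entropy.

Intuition: The distribution closer to uniform (more spread out) has higher entropy.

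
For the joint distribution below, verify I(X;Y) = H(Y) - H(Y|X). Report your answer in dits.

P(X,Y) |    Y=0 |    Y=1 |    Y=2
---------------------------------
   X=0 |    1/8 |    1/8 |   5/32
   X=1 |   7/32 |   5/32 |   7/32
I(X;Y) = 0.0010 dits

Mutual information has multiple equivalent forms:
- I(X;Y) = H(X) - H(X|Y)
- I(X;Y) = H(Y) - H(Y|X)
- I(X;Y) = H(X) + H(Y) - H(X,Y)

Computing all quantities:
H(X) = 0.2934, H(Y) = 0.4741, H(X,Y) = 0.7665
H(X|Y) = 0.2924, H(Y|X) = 0.4731

Verification:
H(X) - H(X|Y) = 0.2934 - 0.2924 = 0.0010
H(Y) - H(Y|X) = 0.4741 - 0.4731 = 0.0010
H(X) + H(Y) - H(X,Y) = 0.2934 + 0.4741 - 0.7665 = 0.0010

All forms give I(X;Y) = 0.0010 dits. ✓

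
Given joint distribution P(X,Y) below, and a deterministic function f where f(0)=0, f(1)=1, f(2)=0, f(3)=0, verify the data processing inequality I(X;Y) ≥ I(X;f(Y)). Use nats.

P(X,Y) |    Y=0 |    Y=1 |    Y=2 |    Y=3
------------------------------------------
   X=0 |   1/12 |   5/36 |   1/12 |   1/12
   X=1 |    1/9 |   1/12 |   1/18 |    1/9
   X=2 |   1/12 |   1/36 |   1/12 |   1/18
I(X;Y) = 0.0393, I(X;f(Y)) = 0.0266, inequality holds: 0.0393 ≥ 0.0266

Data Processing Inequality: For any Markov chain X → Y → Z, we have I(X;Y) ≥ I(X;Z).

Here Z = f(Y) is a deterministic function of Y, forming X → Y → Z.

Original I(X;Y) = 0.0393 nats

After applying f:
P(X,Z) where Z=f(Y):
- P(X,Z=0) = P(X,Y=0) + P(X,Y=2) + P(X,Y=3)
- P(X,Z=1) = P(X,Y=1)

I(X;Z) = I(X;f(Y)) = 0.0266 nats

Verification: 0.0393 ≥ 0.0266 ✓

Information cannot be created by processing; the function f can only lose information about X.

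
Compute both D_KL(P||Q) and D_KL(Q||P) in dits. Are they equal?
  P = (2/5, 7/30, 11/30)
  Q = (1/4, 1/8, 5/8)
D_KL(P||Q) = 0.0600, D_KL(Q||P) = 0.0598

KL divergence is not symmetric: D_KL(P||Q) ≠ D_KL(Q||P) in general.

D_KL(P||Q) = 0.0600 dits
D_KL(Q||P) = 0.0598 dits

No, they are not equal!

This asymmetry is why KL divergence is not a true distance metric.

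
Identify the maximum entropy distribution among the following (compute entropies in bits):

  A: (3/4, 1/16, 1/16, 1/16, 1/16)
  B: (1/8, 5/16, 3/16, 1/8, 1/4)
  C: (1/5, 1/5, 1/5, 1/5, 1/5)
C

For a discrete distribution over n outcomes, entropy is maximized by the uniform distribution.

Computing entropies:
H(A) = 1.3113 bits
H(B) = 2.2272 bits
H(C) = 2.3219 bits

The uniform distribution (where all probabilities equal 1/5) achieves the maximum entropy of log_2(5) = 2.3219 bits.

Distribution C has the highest entropy.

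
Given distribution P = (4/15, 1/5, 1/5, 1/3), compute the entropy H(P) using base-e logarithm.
1.3624 nats

Shannon entropy is H(X) = -Σ p(x) log p(x).

For P = (4/15, 1/5, 1/5, 1/3):
H = -4/15 × log_e(4/15) -1/5 × log_e(1/5) -1/5 × log_e(1/5) -1/3 × log_e(1/3)
H = 1.3624 nats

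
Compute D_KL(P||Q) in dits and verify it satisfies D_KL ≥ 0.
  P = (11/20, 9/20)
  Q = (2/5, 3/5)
0.0198 dits

KL divergence satisfies the Gibbs inequality: D_KL(P||Q) ≥ 0 for all distributions P, Q.

D_KL(P||Q) = Σ p(x) log(p(x)/q(x))
Term by term:
  x=0: 11/20 × log_10[(11/20)/(2/5)] = 0.0761
  x=1: 9/20 × log_10[(9/20)/(3/5)] = -0.0562
D_KL(P||Q) = 0.0198 dits

D_KL(P||Q) = 0.0198 ≥ 0 ✓

This non-negativity is a fundamental property: relative entropy cannot be negative because it measures how different Q is from P.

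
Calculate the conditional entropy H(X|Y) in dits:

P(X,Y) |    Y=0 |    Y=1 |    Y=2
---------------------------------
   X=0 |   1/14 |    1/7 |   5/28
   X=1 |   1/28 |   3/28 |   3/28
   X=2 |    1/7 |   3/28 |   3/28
0.4547 dits

Using the chain rule: H(X|Y) = H(X,Y) - H(Y)

First, compute H(X,Y) = 0.9243 dits

Marginal P(Y) = (1/4, 5/14, 11/28)
H(Y) = 0.4696 dits

H(X|Y) = H(X,Y) - H(Y) = 0.9243 - 0.4696 = 0.4547 dits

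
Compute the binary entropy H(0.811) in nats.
0.4848 nats

The binary entropy function is:
H(p) = -p log(p) - (1-p) log(1-p)

H(0.811) = -0.811 × log_e(0.811) - 0.189 × log_e(0.189)
H(0.811) = 0.4848 nats

Note: Binary entropy is maximized at p=0.5 (H=1 bit) and minimized at p=0 or p=1 (H=0).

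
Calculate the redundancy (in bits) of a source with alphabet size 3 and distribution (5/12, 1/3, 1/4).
0.0304 bits

Redundancy measures how far a source is from maximum entropy:
R = H_max - H(X)

Maximum entropy for 3 symbols: H_max = log_2(3) = 1.5850 bits
Actual entropy: H(X) = 1.5546 bits
Redundancy: R = 1.5850 - 1.5546 = 0.0304 bits

This redundancy represents potential for compression: the source could be compressed by 0.0304 bits per symbol.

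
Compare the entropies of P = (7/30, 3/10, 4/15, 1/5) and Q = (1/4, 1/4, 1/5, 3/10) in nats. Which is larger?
Q

Computing entropies in nats:
H(P) = 1.3751
H(Q) = 1.3762

Distribution Q has higher entropy.

Intuition: The distribution closer to uniform (more spread out) has higher entropy.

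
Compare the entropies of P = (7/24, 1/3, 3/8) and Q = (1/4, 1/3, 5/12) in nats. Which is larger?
P

Computing entropies in nats:
H(P) = 1.0934
H(Q) = 1.0776

Distribution P has higher entropy.

Intuition: The distribution closer to uniform (more spread out) has higher entropy.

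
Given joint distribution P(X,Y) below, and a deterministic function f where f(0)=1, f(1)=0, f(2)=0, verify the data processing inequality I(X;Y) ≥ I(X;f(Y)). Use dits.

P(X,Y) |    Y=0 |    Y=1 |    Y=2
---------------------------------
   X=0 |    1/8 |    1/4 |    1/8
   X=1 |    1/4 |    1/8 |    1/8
I(X;Y) = 0.0184, I(X;f(Y)) = 0.0147, inequality holds: 0.0184 ≥ 0.0147

Data Processing Inequality: For any Markov chain X → Y → Z, we have I(X;Y) ≥ I(X;Z).

Here Z = f(Y) is a deterministic function of Y, forming X → Y → Z.

Original I(X;Y) = 0.0184 dits

After applying f:
P(X,Z) where Z=f(Y):
- P(X,Z=0) = P(X,Y=1) + P(X,Y=2)
- P(X,Z=1) = P(X,Y=0)

I(X;Z) = I(X;f(Y)) = 0.0147 dits

Verification: 0.0184 ≥ 0.0147 ✓

Information cannot be created by processing; the function f can only lose information about X.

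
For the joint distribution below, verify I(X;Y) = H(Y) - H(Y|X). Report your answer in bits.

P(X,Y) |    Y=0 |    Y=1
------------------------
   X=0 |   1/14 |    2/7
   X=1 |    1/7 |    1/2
I(X;Y) = 0.0005 bits

Mutual information has multiple equivalent forms:
- I(X;Y) = H(X) - H(X|Y)
- I(X;Y) = H(Y) - H(Y|X)
- I(X;Y) = H(X) + H(Y) - H(X,Y)

Computing all quantities:
H(X) = 0.9403, H(Y) = 0.7496, H(X,Y) = 1.6894
H(X|Y) = 0.9398, H(Y|X) = 0.7491

Verification:
H(X) - H(X|Y) = 0.9403 - 0.9398 = 0.0005
H(Y) - H(Y|X) = 0.7496 - 0.7491 = 0.0005
H(X) + H(Y) - H(X,Y) = 0.9403 + 0.7496 - 1.6894 = 0.0005

All forms give I(X;Y) = 0.0005 bits. ✓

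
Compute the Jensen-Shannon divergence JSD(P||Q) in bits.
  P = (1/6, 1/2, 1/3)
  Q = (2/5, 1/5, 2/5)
0.0858 bits

Jensen-Shannon divergence is:
JSD(P||Q) = 0.5 × D_KL(P||M) + 0.5 × D_KL(Q||M)
where M = 0.5 × (P + Q) is the mixture distribution.

M = 0.5 × (1/6, 1/2, 1/3) + 0.5 × (2/5, 1/5, 2/5) = (0.283333, 7/20, 11/30)

D_KL(P||M) = 0.0839 bits
D_KL(Q||M) = 0.0877 bits

JSD(P||Q) = 0.5 × 0.0839 + 0.5 × 0.0877 = 0.0858 bits

Unlike KL divergence, JSD is symmetric and bounded: 0 ≤ JSD ≤ log(2).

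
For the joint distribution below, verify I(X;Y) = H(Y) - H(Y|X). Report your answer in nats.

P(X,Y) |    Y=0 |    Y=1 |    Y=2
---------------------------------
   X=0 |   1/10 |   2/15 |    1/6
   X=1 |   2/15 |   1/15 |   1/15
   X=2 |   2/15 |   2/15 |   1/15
I(X;Y) = 0.0354 nats

Mutual information has multiple equivalent forms:
- I(X;Y) = H(X) - H(X|Y)
- I(X;Y) = H(Y) - H(Y|X)
- I(X;Y) = H(X) + H(Y) - H(X,Y)

Computing all quantities:
H(X) = 1.0852, H(Y) = 1.0953, H(X,Y) = 2.1451
H(X|Y) = 1.0498, H(Y|X) = 1.0599

Verification:
H(X) - H(X|Y) = 1.0852 - 1.0498 = 0.0354
H(Y) - H(Y|X) = 1.0953 - 1.0599 = 0.0354
H(X) + H(Y) - H(X,Y) = 1.0852 + 1.0953 - 2.1451 = 0.0354

All forms give I(X;Y) = 0.0354 nats. ✓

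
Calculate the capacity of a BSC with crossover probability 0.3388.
0.0763 bits

For a binary symmetric channel (BSC) with error probability p:
Capacity C = 1 - H(p) bits per symbol

where H(p) = -p log₂(p) - (1-p) log₂(1-p) is the binary entropy function.

H(0.3388) = 0.9237 bits
C = 1 - 0.9237 = 0.0763 bits per symbol

This means we can reliably transmit up to 0.0763 bits of information per channel use.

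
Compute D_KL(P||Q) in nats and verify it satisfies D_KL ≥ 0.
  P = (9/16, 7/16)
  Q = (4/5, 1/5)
0.1443 nats

KL divergence satisfies the Gibbs inequality: D_KL(P||Q) ≥ 0 for all distributions P, Q.

D_KL(P||Q) = Σ p(x) log(p(x)/q(x))
Term by term:
  x=0: 9/16 × log_e[(9/16)/(4/5)] = -0.1981
  x=1: 7/16 × log_e[(7/16)/(1/5)] = 0.3425
D_KL(P||Q) = 0.1443 nats

D_KL(P||Q) = 0.1443 ≥ 0 ✓

This non-negativity is a fundamental property: relative entropy cannot be negative because it measures how different Q is from P.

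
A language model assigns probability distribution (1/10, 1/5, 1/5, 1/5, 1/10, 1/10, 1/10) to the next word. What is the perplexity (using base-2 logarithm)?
6.5975

Perplexity is 2^H (or exp(H) for natural log).

First, H = -Σ p log p = 2.7219 bits
Perplexity = 2^2.7219 = 6.5975

Interpretation: The model's uncertainty is equivalent to choosing uniformly among 6.6 options.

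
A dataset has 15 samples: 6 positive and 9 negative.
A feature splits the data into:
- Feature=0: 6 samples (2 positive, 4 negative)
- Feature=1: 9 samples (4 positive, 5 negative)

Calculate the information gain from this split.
0.0090 bits

Information Gain = H(Y) - H(Y|Feature)

Before split:
P(positive) = 6/15 = 0.4000
H(Y) = 0.9710 bits

After split:
Feature=0: H = 0.9183 bits (weight = 6/15)
Feature=1: H = 0.9911 bits (weight = 9/15)
H(Y|Feature) = (6/15)×0.9183 + (9/15)×0.9911 = 0.9620 bits

Information Gain = 0.9710 - 0.9620 = 0.0090 bits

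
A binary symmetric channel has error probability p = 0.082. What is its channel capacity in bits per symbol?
0.5908 bits

For a binary symmetric channel (BSC) with error probability p:
Capacity C = 1 - H(p) bits per symbol

where H(p) = -p log₂(p) - (1-p) log₂(1-p) is the binary entropy function.

H(0.082) = 0.4092 bits
C = 1 - 0.4092 = 0.5908 bits per symbol

This means we can reliably transmit up to 0.5908 bits of information per channel use.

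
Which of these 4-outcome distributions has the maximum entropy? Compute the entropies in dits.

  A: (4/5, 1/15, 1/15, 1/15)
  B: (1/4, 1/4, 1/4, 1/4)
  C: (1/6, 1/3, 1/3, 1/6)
B

For a discrete distribution over n outcomes, entropy is maximized by the uniform distribution.

Computing entropies:
H(A) = 0.3127 dits
H(B) = 0.6021 dits
H(C) = 0.5775 dits

The uniform distribution (where all probabilities equal 1/4) achieves the maximum entropy of log_10(4) = 0.6021 dits.

Distribution B has the highest entropy.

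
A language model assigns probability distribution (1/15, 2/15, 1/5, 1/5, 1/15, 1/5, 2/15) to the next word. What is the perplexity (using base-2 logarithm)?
6.4498

Perplexity is 2^H (or exp(H) for natural log).

First, H = -Σ p log p = 2.6892 bits
Perplexity = 2^2.6892 = 6.4498

Interpretation: The model's uncertainty is equivalent to choosing uniformly among 6.4 options.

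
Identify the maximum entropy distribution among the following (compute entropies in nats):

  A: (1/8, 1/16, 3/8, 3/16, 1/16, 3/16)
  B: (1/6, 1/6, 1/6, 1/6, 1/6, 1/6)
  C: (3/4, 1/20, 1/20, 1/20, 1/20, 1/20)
B

For a discrete distribution over n outcomes, entropy is maximized by the uniform distribution.

Computing entropies:
H(A) = 1.6021 nats
H(B) = 1.7918 nats
H(C) = 0.9647 nats

The uniform distribution (where all probabilities equal 1/6) achieves the maximum entropy of log_e(6) = 1.7918 nats.

Distribution B has the highest entropy.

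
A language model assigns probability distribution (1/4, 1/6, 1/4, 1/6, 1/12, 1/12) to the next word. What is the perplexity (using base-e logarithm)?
5.4989

Perplexity is e^H (or exp(H) for natural log).

First, H = -Σ p log p = 1.7046 nats
Perplexity = e^1.7046 = 5.4989

Interpretation: The model's uncertainty is equivalent to choosing uniformly among 5.5 options.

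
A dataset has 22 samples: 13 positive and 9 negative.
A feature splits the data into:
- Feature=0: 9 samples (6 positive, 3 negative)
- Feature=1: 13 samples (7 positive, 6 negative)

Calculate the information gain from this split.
0.0120 bits

Information Gain = H(Y) - H(Y|Feature)

Before split:
P(positive) = 13/22 = 0.5909
H(Y) = 0.9760 bits

After split:
Feature=0: H = 0.9183 bits (weight = 9/22)
Feature=1: H = 0.9957 bits (weight = 13/22)
H(Y|Feature) = (9/22)×0.9183 + (13/22)×0.9957 = 0.9641 bits

Information Gain = 0.9760 - 0.9641 = 0.0120 bits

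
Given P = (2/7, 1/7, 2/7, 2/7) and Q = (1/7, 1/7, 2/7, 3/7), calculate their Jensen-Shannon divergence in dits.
0.0084 dits

Jensen-Shannon divergence is:
JSD(P||Q) = 0.5 × D_KL(P||M) + 0.5 × D_KL(Q||M)
where M = 0.5 × (P + Q) is the mixture distribution.

M = 0.5 × (2/7, 1/7, 2/7, 2/7) + 0.5 × (1/7, 1/7, 2/7, 3/7) = (3/14, 1/7, 2/7, 5/14)

D_KL(P||M) = 0.0080 dits
D_KL(Q||M) = 0.0088 dits

JSD(P||Q) = 0.5 × 0.0080 + 0.5 × 0.0088 = 0.0084 dits

Unlike KL divergence, JSD is symmetric and bounded: 0 ≤ JSD ≤ log(2).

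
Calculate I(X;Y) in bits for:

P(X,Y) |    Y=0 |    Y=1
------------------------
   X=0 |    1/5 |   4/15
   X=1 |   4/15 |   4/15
0.0037 bits

Mutual information: I(X;Y) = H(X) + H(Y) - H(X,Y)

Marginals:
P(X) = (7/15, 8/15), H(X) = 0.9968 bits
P(Y) = (7/15, 8/15), H(Y) = 0.9968 bits

Joint entropy: H(X,Y) = 1.9899 bits

I(X;Y) = 0.9968 + 0.9968 - 1.9899 = 0.0037 bits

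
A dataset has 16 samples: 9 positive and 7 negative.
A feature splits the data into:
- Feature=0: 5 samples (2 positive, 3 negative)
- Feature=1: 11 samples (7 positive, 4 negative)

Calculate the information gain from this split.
0.0351 bits

Information Gain = H(Y) - H(Y|Feature)

Before split:
P(positive) = 9/16 = 0.5625
H(Y) = 0.9887 bits

After split:
Feature=0: H = 0.9710 bits (weight = 5/16)
Feature=1: H = 0.9457 bits (weight = 11/16)
H(Y|Feature) = (5/16)×0.9710 + (11/16)×0.9457 = 0.9536 bits

Information Gain = 0.9887 - 0.9536 = 0.0351 bits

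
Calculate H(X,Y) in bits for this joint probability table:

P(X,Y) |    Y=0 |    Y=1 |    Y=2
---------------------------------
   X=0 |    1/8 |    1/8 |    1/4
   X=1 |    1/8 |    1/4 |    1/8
2.5000 bits

Joint entropy is H(X,Y) = -Σ_{x,y} p(x,y) log p(x,y).

Summing over all non-zero entries:
H(X,Y) = -[1/8·log_2(1/8) + 1/8·log_2(1/8) + 1/4·log_2(1/4) + 1/8·log_2(1/8) + 1/4·log_2(1/4) + 1/8·log_2(1/8)]
H(X,Y) = 2.5000 bits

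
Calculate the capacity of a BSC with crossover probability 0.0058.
0.9486 bits

For a binary symmetric channel (BSC) with error probability p:
Capacity C = 1 - H(p) bits per symbol

where H(p) = -p log₂(p) - (1-p) log₂(1-p) is the binary entropy function.

H(0.0058) = 0.0514 bits
C = 1 - 0.0514 = 0.9486 bits per symbol

This means we can reliably transmit up to 0.9486 bits of information per channel use.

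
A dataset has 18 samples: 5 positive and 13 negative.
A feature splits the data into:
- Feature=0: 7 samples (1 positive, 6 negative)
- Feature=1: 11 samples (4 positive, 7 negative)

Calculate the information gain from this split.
0.0444 bits

Information Gain = H(Y) - H(Y|Feature)

Before split:
P(positive) = 5/18 = 0.2778
H(Y) = 0.8524 bits

After split:
Feature=0: H = 0.5917 bits (weight = 7/18)
Feature=1: H = 0.9457 bits (weight = 11/18)
H(Y|Feature) = (7/18)×0.5917 + (11/18)×0.9457 = 0.8080 bits

Information Gain = 0.8524 - 0.8080 = 0.0444 bits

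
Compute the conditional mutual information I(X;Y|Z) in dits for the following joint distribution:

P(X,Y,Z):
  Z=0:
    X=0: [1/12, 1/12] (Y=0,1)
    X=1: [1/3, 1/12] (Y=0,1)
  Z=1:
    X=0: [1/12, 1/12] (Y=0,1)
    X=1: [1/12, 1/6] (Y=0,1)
0.0133 dits

Conditional mutual information: I(X;Y|Z) = H(X|Z) + H(Y|Z) - H(X,Y|Z)

H(Z) = 0.2950
H(X,Z) = 0.5683 → H(X|Z) = 0.2734
H(Y,Z) = 0.5683 → H(Y|Z) = 0.2734
H(X,Y,Z) = 0.8283 → H(X,Y|Z) = 0.5334

I(X;Y|Z) = 0.2734 + 0.2734 - 0.5334 = 0.0133 dits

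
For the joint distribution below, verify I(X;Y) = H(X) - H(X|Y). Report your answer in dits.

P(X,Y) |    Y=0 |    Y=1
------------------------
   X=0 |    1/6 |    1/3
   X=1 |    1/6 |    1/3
I(X;Y) = 0.0000 dits

Mutual information has multiple equivalent forms:
- I(X;Y) = H(X) - H(X|Y)
- I(X;Y) = H(Y) - H(Y|X)
- I(X;Y) = H(X) + H(Y) - H(X,Y)

Computing all quantities:
H(X) = 0.3010, H(Y) = 0.2764, H(X,Y) = 0.5775
H(X|Y) = 0.3010, H(Y|X) = 0.2764

Verification:
H(X) - H(X|Y) = 0.3010 - 0.3010 = 0.0000
H(Y) - H(Y|X) = 0.2764 - 0.2764 = 0.0000
H(X) + H(Y) - H(X,Y) = 0.3010 + 0.2764 - 0.5775 = 0.0000

All forms give I(X;Y) = 0.0000 dits. ✓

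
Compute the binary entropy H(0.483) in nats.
0.6926 nats

The binary entropy function is:
H(p) = -p log(p) - (1-p) log(1-p)

H(0.483) = -0.483 × log_e(0.483) - 0.517 × log_e(0.517)
H(0.483) = 0.6926 nats

Note: Binary entropy is maximized at p=0.5 (H=1 bit) and minimized at p=0 or p=1 (H=0).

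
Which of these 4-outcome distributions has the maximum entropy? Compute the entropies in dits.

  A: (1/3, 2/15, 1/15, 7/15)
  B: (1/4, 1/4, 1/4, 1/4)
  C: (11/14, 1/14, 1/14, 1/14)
B

For a discrete distribution over n outcomes, entropy is maximized by the uniform distribution.

Computing entropies:
H(A) = 0.5086 dits
H(B) = 0.6021 dits
H(C) = 0.3279 dits

The uniform distribution (where all probabilities equal 1/4) achieves the maximum entropy of log_10(4) = 0.6021 dits.

Distribution B has the highest entropy.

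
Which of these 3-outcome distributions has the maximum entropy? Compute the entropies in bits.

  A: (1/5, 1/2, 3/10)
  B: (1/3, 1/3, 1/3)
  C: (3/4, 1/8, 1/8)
B

For a discrete distribution over n outcomes, entropy is maximized by the uniform distribution.

Computing entropies:
H(A) = 1.4855 bits
H(B) = 1.5850 bits
H(C) = 1.0613 bits

The uniform distribution (where all probabilities equal 1/3) achieves the maximum entropy of log_2(3) = 1.5850 bits.

Distribution B has the highest entropy.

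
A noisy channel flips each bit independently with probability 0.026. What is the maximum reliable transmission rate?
0.8261 bits

For a binary symmetric channel (BSC) with error probability p:
Capacity C = 1 - H(p) bits per symbol

where H(p) = -p log₂(p) - (1-p) log₂(1-p) is the binary entropy function.

H(0.026) = 0.1739 bits
C = 1 - 0.1739 = 0.8261 bits per symbol

This means we can reliably transmit up to 0.8261 bits of information per channel use.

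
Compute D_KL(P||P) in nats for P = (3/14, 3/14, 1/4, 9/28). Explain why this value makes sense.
0.0000 nats

KL divergence satisfies the Gibbs inequality: D_KL(P||Q) ≥ 0 for all distributions P, Q.

D_KL(P||Q) = Σ p(x) log(p(x)/q(x))
Each term is p(x) × log_e(p(x)/p(x)) = p(x) × log_e(1) = 0, so the sum is 0.
D_KL(P||Q) = 0.0000 nats

When P = Q, the KL divergence is exactly 0, as there is no 'divergence' between identical distributions.

This non-negativity is a fundamental property: relative entropy cannot be negative because it measures how different Q is from P.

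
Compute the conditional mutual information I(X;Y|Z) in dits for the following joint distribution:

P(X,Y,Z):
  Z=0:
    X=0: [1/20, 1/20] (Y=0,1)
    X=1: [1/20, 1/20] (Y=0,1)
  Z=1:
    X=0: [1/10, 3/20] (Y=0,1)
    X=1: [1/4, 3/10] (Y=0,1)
0.0005 dits

Conditional mutual information: I(X;Y|Z) = H(X|Z) + H(Y|Z) - H(X,Y|Z)

H(Z) = 0.2173
H(X,Z) = 0.4933 → H(X|Z) = 0.2760
H(Y,Z) = 0.5156 → H(Y|Z) = 0.2983
H(X,Y,Z) = 0.7912 → H(X,Y|Z) = 0.5738

I(X;Y|Z) = 0.2760 + 0.2983 - 0.5738 = 0.0005 dits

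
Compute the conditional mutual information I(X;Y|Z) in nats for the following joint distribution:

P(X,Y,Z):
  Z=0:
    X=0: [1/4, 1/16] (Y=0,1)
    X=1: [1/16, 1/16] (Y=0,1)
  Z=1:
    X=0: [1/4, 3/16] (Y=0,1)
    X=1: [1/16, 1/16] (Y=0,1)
0.0197 nats

Conditional mutual information: I(X;Y|Z) = H(X|Z) + H(Y|Z) - H(X,Y|Z)

H(Z) = 0.6853
H(X,Z) = 1.2450 → H(X|Z) = 0.5597
H(Y,Z) = 1.3335 → H(Y|Z) = 0.6482
H(X,Y,Z) = 1.8735 → H(X,Y|Z) = 1.1881

I(X;Y|Z) = 0.5597 + 0.6482 - 1.1881 = 0.0197 nats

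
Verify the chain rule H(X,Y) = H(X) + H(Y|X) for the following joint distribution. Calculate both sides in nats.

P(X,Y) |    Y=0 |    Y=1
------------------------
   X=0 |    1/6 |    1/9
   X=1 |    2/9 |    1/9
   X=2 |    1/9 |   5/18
H(X,Y) = 1.7211, H(X) = 1.0893, H(Y|X) = 0.6318 (all in nats)

Chain rule: H(X,Y) = H(X) + H(Y|X)

Left side — joint entropy directly:
H(X,Y) = -Σ p(x,y) log p(x,y) = 1.7211 nats

Right side — compute H(Y|X) from the conditional distributions:
P(X) = (5/18, 1/3, 7/18), so H(X) = 1.0893 nats
H(Y|X) = Σ_x P(X=x) · H(Y|X=x):
  P(Y|X=0) = (3/5, 2/5), H(Y|X=0) = 0.6730, weight P(X=0) = 5/18
  P(Y|X=1) = (2/3, 1/3), H(Y|X=1) = 0.6365, weight P(X=1) = 1/3
  P(Y|X=2) = (2/7, 5/7), H(Y|X=2) = 0.5983, weight P(X=2) = 7/18
H(Y|X) = 0.6318 nats

H(X) + H(Y|X) = 1.0893 + 0.6318 = 1.7211 nats

Both sides equal 1.7211 nats. ✓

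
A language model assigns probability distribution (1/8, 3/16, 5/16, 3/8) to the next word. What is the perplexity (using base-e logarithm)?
3.6880

Perplexity is e^H (or exp(H) for natural log).

First, H = -Σ p log p = 1.3051 nats
Perplexity = e^1.3051 = 3.6880

Interpretation: The model's uncertainty is equivalent to choosing uniformly among 3.7 options.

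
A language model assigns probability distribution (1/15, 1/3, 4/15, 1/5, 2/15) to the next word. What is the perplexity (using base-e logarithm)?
4.4360

Perplexity is e^H (or exp(H) for natural log).

First, H = -Σ p log p = 1.4898 nats
Perplexity = e^1.4898 = 4.4360

Interpretation: The model's uncertainty is equivalent to choosing uniformly among 4.4 options.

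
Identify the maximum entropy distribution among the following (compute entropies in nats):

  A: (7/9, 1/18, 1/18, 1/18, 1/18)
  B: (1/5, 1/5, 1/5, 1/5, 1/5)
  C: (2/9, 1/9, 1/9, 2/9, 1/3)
B

For a discrete distribution over n outcomes, entropy is maximized by the uniform distribution.

Computing entropies:
H(A) = 0.8378 nats
H(B) = 1.6094 nats
H(C) = 1.5230 nats

The uniform distribution (where all probabilities equal 1/5) achieves the maximum entropy of log_e(5) = 1.6094 nats.

Distribution B has the highest entropy.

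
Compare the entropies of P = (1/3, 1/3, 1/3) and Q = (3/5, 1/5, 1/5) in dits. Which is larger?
P

Computing entropies in dits:
H(P) = 0.4771
H(Q) = 0.4127

Distribution P has higher entropy.

Intuition: The distribution closer to uniform (more spread out) has higher entropy.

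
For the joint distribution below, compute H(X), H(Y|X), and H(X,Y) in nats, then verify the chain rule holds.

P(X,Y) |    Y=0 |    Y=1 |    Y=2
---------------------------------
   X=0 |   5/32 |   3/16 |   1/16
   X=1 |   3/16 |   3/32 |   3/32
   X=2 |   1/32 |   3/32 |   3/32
H(X,Y) = 2.0871, H(X) = 1.0662, H(Y|X) = 1.0208 (all in nats)

Chain rule: H(X,Y) = H(X) + H(Y|X)

Left side — joint entropy directly:
H(X,Y) = -Σ p(x,y) log p(x,y) = 2.0871 nats

Right side — compute H(Y|X) from the conditional distributions:
P(X) = (13/32, 3/8, 7/32), so H(X) = 1.0662 nats
H(Y|X) = Σ_x P(X=x) · H(Y|X=x):
  P(Y|X=0) = (5/13, 6/13, 2/13), H(Y|X=0) = 1.0123, weight P(X=0) = 13/32
  P(Y|X=1) = (1/2, 1/4, 1/4), H(Y|X=1) = 1.0397, weight P(X=1) = 3/8
  P(Y|X=2) = (1/7, 3/7, 3/7), H(Y|X=2) = 1.0042, weight P(X=2) = 7/32
H(Y|X) = 1.0208 nats

H(X) + H(Y|X) = 1.0662 + 1.0208 = 2.0871 nats

Both sides equal 2.0871 nats. ✓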